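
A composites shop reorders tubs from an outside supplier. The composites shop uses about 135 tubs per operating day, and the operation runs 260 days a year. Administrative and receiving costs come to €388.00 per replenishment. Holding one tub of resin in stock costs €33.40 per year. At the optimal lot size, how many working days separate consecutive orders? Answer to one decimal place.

Annual demand D = 135 × 260 = 35,100.
EOQ = √(2DS/H) = √(2 × 35,100 × 388 / 33.4) ≈ 903.05.
Cycle time = Q*/D × 260 = 903.05 / 35,100 × 260 ≈ 6.689 days.

T ≈ 6.7 days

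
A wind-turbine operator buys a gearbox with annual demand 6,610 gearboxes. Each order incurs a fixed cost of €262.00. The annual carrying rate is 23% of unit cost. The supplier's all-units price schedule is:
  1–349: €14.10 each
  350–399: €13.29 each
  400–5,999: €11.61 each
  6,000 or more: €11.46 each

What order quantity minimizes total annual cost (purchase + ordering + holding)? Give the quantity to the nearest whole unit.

Holding cost per unit per year at price C is H = 0.23·C.
For each price level, check whether its EOQ is feasible; otherwise the best quantity at that price is the breakpoint.
Tier 1 (€14.10): EOQ = 1033.5 exceeds tier's upper bound 349, so this tier is dominated.
Tier 2 (€13.29): EOQ = 1064.5 exceeds tier's upper bound 399, so this tier is dominated.
EOQ at €11.61 = 1138.9 (feasible in tier 3): TC = 6,610×€11.61 + (6,610/1138.9)×262 + (1138.9/2)×0.23×€11.61 = €79,783.31.
EOQ at €11.46 = 1146.3 < 6000, so use break Q=6000: TC = 6,610×€11.46 + (6,610/6000.0)×262 + (6000.0/2)×0.23×€11.46 = €83,946.64.
Lowest total cost is €79,783.31 at Q = 1138.9.

Q* ≈ 1,139 gearboxes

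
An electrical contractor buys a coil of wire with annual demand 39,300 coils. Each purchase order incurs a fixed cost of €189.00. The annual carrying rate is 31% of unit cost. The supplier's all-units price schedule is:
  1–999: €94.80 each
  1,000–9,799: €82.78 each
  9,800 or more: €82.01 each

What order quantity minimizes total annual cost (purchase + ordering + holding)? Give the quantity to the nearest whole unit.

Holding cost per unit per year at price C is H = 0.31·C.
For each price level, check whether its EOQ is feasible; otherwise the best quantity at that price is the breakpoint.
EOQ at €94.80 = 711.0 (feasible in tier 1): TC = 39,300×€94.80 + (39,300/711.0)×189 + (711.0/2)×0.31×€94.80 = €3,746,534.27.
EOQ at €82.78 = 760.8 < 1000, so use break Q=1000: TC = 39,300×€82.78 + (39,300/1000.0)×189 + (1000.0/2)×0.31×€82.78 = €3,273,512.60.
EOQ at €82.01 = 764.4 < 9800, so use break Q=9800: TC = 39,300×€82.01 + (39,300/9800.0)×189 + (9800.0/2)×0.31×€82.01 = €3,348,324.12.
Lowest total cost is €3,273,512.60 at Q = 1000.0.

Q* ≈ 1,000 coils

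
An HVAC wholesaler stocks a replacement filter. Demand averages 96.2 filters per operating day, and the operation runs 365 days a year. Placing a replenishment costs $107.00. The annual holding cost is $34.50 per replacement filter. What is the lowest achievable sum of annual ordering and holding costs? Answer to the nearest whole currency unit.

Annual demand D = 96.2 × 365 = 35,113.
Q* = √(2DS/H) = √(2 × 35,113 × 107 / 34.5) ≈ 466.69.
At Q*, ordering cost (D/Q*)S equals holding cost (Q*/2)H, each = √(DSH/2).
Minimum total = √(2DSH) = √(2 × 35,113 × 107 × 34.5) ≈ 16100.909.

TC* ≈ $16,101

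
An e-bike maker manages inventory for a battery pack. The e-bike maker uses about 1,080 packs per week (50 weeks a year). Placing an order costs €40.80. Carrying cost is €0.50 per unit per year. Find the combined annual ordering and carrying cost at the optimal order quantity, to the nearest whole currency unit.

Annual demand D = 1,080 × 50 = 54,000.
EOQ = √(2DS/H) = √(2 × 54,000 × 40.8 / 0.5) ≈ 2968.64.
At the optimum the two cost components are equal, so total cost = 2·(Q*/2)H = Q*·H.
Minimum total = √(2DSH) = √(2 × 54,000 × 40.8 × 0.5) ≈ 1484.318.

TC* ≈ €1,484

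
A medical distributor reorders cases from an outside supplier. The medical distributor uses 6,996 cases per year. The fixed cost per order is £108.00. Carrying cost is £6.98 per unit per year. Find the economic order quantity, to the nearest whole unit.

Q* ≈ 465 cases

EOQ = √(2DS / H) = √(2 × 6,996 × 108 / 6.98).
= √(1,511,136 / 6.98) = √216,495.1289 ≈ 465.290.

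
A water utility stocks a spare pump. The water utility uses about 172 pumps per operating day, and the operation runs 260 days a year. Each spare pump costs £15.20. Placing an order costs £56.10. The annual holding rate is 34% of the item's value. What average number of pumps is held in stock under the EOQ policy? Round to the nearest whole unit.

Annual demand D = 172 × 260 = 44,720.
Holding cost H = 0.34 × £15.20 = £5.1680 per unit per year.
Q* = √(2DS/H) = √(2 × 44,720 × 56.1 / 5.168) ≈ 985.34.
Average inventory = Q*/2 ≈ 985.34 / 2 = 492.670.

Average inventory ≈ 493 pumps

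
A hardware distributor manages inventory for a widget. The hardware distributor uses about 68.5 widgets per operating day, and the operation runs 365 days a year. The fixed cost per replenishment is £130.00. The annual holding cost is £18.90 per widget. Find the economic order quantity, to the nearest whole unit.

Annual demand D = 68.5 × 365 = 25,002.5.
EOQ = √(2DS / H) = √(2 × 25,002.5 × 130 / 18.9).
= √(6,500,650 / 18.9) = √343,949.7354 ≈ 586.472.

Q* ≈ 586 widgets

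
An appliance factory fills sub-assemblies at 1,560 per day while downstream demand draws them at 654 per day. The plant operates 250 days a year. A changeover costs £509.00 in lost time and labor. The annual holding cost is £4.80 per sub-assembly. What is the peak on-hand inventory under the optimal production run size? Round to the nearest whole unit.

I_max ≈ 4,488 sub-assemblies

Annual demand D = 654 × 250 = 163,500.
Production build-up factor (1 − d/p) = 1 − 654/1,560 = 0.5808.
Q* = √(2DS / (H(1 − d/p))) = √(2 × 163,500 × 509 / (4.8 × 0.5808)).
= √(166,443,000 / 2.7877) ≈ 7726.990.
Maximum inventory = Q*(1 − d/p) = 7726.990 × 0.5808 ≈ 4487.598.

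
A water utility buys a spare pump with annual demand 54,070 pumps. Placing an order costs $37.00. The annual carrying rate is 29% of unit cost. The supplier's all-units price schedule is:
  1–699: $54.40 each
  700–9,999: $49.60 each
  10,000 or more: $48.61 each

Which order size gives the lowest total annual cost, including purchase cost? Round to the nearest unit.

Holding cost per unit per year at price C is H = 0.29·C.
For each price level, check whether its EOQ is feasible; otherwise the best quantity at that price is the breakpoint.
EOQ at $54.40 = 503.6 (feasible in tier 1): TC = 54,070×$54.40 + (54,070/503.6)×37 + (503.6/2)×0.29×$54.40 = $2,949,352.97.
EOQ at $49.60 = 527.4 < 700, so use break Q=700: TC = 54,070×$49.60 + (54,070/700.0)×37 + (700.0/2)×0.29×$49.60 = $2,689,764.39.
EOQ at $48.61 = 532.8 < 10000, so use break Q=10000: TC = 54,070×$48.61 + (54,070/10000.0)×37 + (10000.0/2)×0.29×$48.61 = $2,699,027.26.
Lowest total cost is $2,689,764.39 at Q = 700.0.

Q* ≈ 700 pumps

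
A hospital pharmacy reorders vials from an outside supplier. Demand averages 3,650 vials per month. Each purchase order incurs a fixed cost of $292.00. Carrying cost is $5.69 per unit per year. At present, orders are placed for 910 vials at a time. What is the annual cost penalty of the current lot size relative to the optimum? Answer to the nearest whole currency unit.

Annual demand D = 3,650 × 12 = 43,800.
EOQ = √(2DS/H) = √(2 × 43,800 × 292 / 5.69) ≈ 2120.25.
Cost at Q* = (D/Q*)S + (Q*/2)H = √(2DSH) ≈ $12,064.23.
Cost at Q = 910: (43,800/910)×292 + (910/2)×5.69 = $14,054.51 + $2,588.95 = $16,643.46.
Excess = $16,643.46 − $12,064.23 = $4,579.23.

Extra cost ≈ $4,579 per year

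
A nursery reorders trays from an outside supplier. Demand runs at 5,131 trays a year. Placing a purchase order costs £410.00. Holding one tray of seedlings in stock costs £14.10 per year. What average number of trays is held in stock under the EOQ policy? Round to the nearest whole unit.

EOQ = √(2DS/H) = √(2 × 5,131 × 410 / 14.1) ≈ 546.26.
Average inventory = Q*/2 ≈ 546.26 / 2 = 273.129.

Average inventory ≈ 273 trays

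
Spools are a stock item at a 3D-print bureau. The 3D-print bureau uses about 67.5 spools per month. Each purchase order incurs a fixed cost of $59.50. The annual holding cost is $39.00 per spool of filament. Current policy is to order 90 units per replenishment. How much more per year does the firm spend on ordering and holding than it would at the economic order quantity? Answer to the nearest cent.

Annual demand D = 67.5 × 12 = 810.
EOQ = √(2DS/H) = √(2 × 810 × 59.5 / 39) ≈ 49.71.
Cost at Q* = (D/Q*)S + (Q*/2)H = √(2DSH) ≈ $1,938.87.
Cost at Q = 90: (810/90)×59.5 + (90/2)×39 = $535.50 + $1,755.00 = $2,290.50.
Excess = $2,290.50 − $1,938.87 = $351.63.

Extra cost ≈ $351.63 per year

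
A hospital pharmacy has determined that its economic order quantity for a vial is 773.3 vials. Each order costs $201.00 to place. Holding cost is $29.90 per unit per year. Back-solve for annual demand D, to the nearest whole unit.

D ≈ 44,478 vials per year

Invert the EOQ relation Q*² = 2DS/H.
From Q* = √(2DS/H): D = Q*²H / (2S) = 773.3² × 29.9 / (2 × 201) = 44477.581.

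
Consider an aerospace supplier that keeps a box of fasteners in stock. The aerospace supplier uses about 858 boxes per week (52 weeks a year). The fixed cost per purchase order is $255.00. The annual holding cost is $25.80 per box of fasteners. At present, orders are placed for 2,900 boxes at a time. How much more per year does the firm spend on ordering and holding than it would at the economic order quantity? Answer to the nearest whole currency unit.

Extra cost ≈ $17,104 per year

Annual demand D = 858 × 52 = 44,616.
EOQ = √(2DS/H) = √(2 × 44,616 × 255 / 25.8) ≈ 939.12.
Cost at Q* = (D/Q*)S + (Q*/2)H = √(2DSH) ≈ $24,229.27.
Cost at Q = 2,900: (44,616/2,900)×255 + (2,900/2)×25.8 = $3,923.13 + $37,410.00 = $41,333.13.
Excess = $41,333.13 − $24,229.27 = $17,103.87.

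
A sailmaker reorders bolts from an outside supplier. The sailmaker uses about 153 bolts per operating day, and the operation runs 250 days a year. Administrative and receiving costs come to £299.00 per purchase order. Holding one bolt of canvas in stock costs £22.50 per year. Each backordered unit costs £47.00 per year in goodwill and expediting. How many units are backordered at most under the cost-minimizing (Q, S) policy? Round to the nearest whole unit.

Annual demand D = 153 × 250 = 38,250.
With planned backorders, Q* = √(2DS/H) · √((H+B)/B).
√(2DS/H) = √(2 × 38,250 × 299 / 22.5) = 1008.266.
√((H+B)/B) = √((22.5+47)/47) = 1.2160.
Q* ≈ 1226.079.
S* = Q* · H/(H+B) = 1226.079 × 22.5/69.5 ≈ 396.932.

S* ≈ 397 bolts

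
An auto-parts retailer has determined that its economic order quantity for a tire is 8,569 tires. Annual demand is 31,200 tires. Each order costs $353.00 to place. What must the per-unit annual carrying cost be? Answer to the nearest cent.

H ≈ $0.30

Squaring Q* = √(2DS/H) gives Q*² = 2DS/H.
From Q* = √(2DS/H): H = 2DS / Q*² = 2 × 31,200 × 353 / 8,569² = 0.3000.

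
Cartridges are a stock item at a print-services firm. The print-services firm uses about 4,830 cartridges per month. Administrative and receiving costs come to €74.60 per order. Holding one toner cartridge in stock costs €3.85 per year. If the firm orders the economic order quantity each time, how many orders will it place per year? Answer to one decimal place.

Annual demand D = 4,830 × 12 = 57,960.
The optimal lot size = √(2DS/H) = √(2 × 57,960 × 74.6 / 3.85) ≈ 1498.71.
Orders per year = D / Q* = 57,960 / 1498.71 ≈ 38.673.

N ≈ 38.7 orders per year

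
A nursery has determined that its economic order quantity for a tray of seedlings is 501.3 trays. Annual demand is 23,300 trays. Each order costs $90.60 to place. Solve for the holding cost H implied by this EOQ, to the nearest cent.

H ≈ $16.80

The basic EOQ model gives Q* = √(2DS/H); rearrange for the unknown.
From Q* = √(2DS/H): H = 2DS / Q*² = 2 × 23,300 × 90.6 / 501.3² = 16.8004.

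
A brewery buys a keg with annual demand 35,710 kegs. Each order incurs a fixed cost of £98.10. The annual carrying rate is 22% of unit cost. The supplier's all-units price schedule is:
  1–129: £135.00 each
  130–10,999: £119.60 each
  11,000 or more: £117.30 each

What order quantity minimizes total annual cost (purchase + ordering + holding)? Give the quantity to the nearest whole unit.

Holding cost per unit per year at price C is H = 0.22·C.
Candidates are each tier's EOQ (if it falls in that tier) and each price-break quantity.
Tier 1 (£135.00): EOQ = 485.7 exceeds tier's upper bound 129, so this tier is dominated.
EOQ at £119.60 = 516.0 (feasible in tier 2): TC = 35,710×£119.60 + (35,710/516.0)×98.1 + (516.0/2)×0.22×£119.60 = £4,284,493.55.
EOQ at £117.30 = 521.1 < 11000, so use break Q=11000: TC = 35,710×£117.30 + (35,710/11000.0)×98.1 + (11000.0/2)×0.22×£117.30 = £4,331,034.47.
Lowest total cost is £4,284,493.55 at Q = 516.0.

Q* ≈ 516 kegs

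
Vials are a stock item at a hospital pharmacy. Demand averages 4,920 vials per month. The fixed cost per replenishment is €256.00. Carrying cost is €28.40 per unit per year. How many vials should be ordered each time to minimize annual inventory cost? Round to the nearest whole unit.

Annual demand D = 4,920 × 12 = 59,040.
EOQ = √(2DS / H) = √(2 × 59,040 × 256 / 28.4).
= √(30,228,480 / 28.4) = √1,064,383.0986 ≈ 1031.689.

Q* ≈ 1,032 vials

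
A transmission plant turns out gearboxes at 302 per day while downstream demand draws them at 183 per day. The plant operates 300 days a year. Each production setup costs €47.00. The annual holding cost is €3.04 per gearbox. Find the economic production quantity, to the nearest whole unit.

Q* ≈ 2,076 gearboxes

Annual demand D = 183 × 300 = 54,900.
Production build-up factor (1 − d/p) = 1 − 183/302 = 0.3940.
Q* = √(2DS / (H(1 − d/p))) = √(2 × 54,900 × 47 / (3.04 × 0.3940)).
= √(5,160,600 / 1.1979) ≈ 2075.598.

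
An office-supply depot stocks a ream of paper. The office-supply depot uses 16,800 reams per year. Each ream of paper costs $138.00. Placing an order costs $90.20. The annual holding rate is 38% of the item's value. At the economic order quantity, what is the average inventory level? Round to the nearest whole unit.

Average inventory ≈ 120 reams

Holding cost H = 0.38 × $138.00 = $52.4400 per unit per year.
EOQ = √(2DS/H) = √(2 × 16,800 × 90.2 / 52.44) ≈ 240.40.
Average inventory = Q*/2 ≈ 240.40 / 2 = 120.202.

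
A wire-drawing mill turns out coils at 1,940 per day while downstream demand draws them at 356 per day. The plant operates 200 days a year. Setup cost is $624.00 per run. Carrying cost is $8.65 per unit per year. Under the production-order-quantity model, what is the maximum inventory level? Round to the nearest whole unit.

I_max ≈ 2,896 coils

Annual demand D = 356 × 200 = 71,200.
Production build-up factor (1 − d/p) = 1 − 356/1,940 = 0.8165.
Q* = √(2DS / (H(1 − d/p))) = √(2 × 71,200 × 624 / (8.65 × 0.8165)).
= √(88,857,600 / 7.0627) ≈ 3547.011.
Maximum inventory = Q*(1 − d/p) = 3547.011 × 0.8165 ≈ 2896.116.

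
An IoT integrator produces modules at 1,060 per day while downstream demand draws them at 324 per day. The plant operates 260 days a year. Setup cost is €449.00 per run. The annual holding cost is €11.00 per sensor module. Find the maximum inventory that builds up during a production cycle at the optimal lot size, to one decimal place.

Annual demand D = 324 × 260 = 84,240.
Production build-up factor (1 − d/p) = 1 − 324/1,060 = 0.6943.
Q* = √(2DS / (H(1 − d/p))) = √(2 × 84,240 × 449 / (11 × 0.6943)).
= √(75,647,520 / 7.6377) ≈ 3147.133.
Maximum inventory = Q*(1 − d/p) = 3147.133 × 0.6943 ≈ 2185.179.

I_max ≈ 2,185.2 modules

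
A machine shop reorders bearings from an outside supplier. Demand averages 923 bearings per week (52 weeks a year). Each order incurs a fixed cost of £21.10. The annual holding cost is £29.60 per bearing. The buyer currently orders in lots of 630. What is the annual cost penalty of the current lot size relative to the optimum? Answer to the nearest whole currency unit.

Extra cost ≈ £3,189 per year

Annual demand D = 923 × 52 = 47,996.
EOQ = √(2DS/H) = √(2 × 47,996 × 21.1 / 29.6) ≈ 261.59.
Cost at Q* = (D/Q*)S + (Q*/2)H = √(2DSH) ≈ £7,742.92.
Cost at Q = 630: (47,996/630)×21.1 + (630/2)×29.6 = £1,607.49 + £9,324.00 = £10,931.49.
Excess = £10,931.49 − £7,742.92 = £3,188.57.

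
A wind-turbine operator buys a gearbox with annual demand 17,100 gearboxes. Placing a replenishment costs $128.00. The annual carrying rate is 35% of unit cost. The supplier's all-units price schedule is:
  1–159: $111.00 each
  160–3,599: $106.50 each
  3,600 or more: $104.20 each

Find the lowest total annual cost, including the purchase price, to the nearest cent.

TC* ≈ $1,833,924.00

Holding cost per unit per year at price C is H = 0.35·C.
Candidates are each tier's EOQ (if it falls in that tier) and each price-break quantity.
Tier 1 ($111.00): EOQ = 335.7 exceeds tier's upper bound 159, so this tier is dominated.
EOQ at $106.50 = 342.7 (feasible in tier 2): TC = 17,100×$106.50 + (17,100/342.7)×128 + (342.7/2)×0.35×$106.50 = $1,833,924.00.
EOQ at $104.20 = 346.5 < 3600, so use break Q=3600: TC = 17,100×$104.20 + (17,100/3600.0)×128 + (3600.0/2)×0.35×$104.20 = $1,848,074.00.
Lowest total cost among the candidates is at Q = 342.7.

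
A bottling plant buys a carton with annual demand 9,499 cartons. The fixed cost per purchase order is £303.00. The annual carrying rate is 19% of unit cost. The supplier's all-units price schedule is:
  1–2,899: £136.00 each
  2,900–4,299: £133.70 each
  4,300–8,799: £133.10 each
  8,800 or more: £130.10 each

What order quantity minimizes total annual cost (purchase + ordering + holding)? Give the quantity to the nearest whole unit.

Holding cost per unit per year at price C is H = 0.19·C.
Candidates are each tier's EOQ (if it falls in that tier) and each price-break quantity.
EOQ at £136.00 = 472.0 (feasible in tier 1): TC = 9,499×£136.00 + (9,499/472.0)×303 + (472.0/2)×0.19×£136.00 = £1,304,060.11.
EOQ at £133.70 = 476.0 < 2900, so use break Q=2900: TC = 9,499×£133.70 + (9,499/2900.0)×303 + (2900.0/2)×0.19×£133.70 = £1,307,843.13.
EOQ at £133.10 = 477.1 < 4300, so use break Q=4300: TC = 9,499×£133.10 + (9,499/4300.0)×303 + (4300.0/2)×0.19×£133.10 = £1,319,357.60.
EOQ at £130.10 = 482.6 < 8800, so use break Q=8800: TC = 9,499×£130.10 + (9,499/8800.0)×303 + (8800.0/2)×0.19×£130.10 = £1,344,910.57.
Lowest total cost is £1,304,060.11 at Q = 472.0.

Q* ≈ 472 cartons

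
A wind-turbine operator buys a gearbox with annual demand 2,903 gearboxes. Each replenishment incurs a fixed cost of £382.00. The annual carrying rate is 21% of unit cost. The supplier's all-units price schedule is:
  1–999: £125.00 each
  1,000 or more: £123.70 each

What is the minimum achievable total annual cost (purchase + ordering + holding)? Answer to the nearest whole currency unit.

Holding cost per unit per year at price C is H = 0.21·C.
Evaluate total cost at each tier's feasible EOQ or, if the EOQ is below the tier, at the tier's minimum quantity.
EOQ at £125.00 = 290.7 (feasible in tier 1): TC = 2,903×£125.00 + (2,903/290.7)×382 + (290.7/2)×0.21×£125.00 = £370,505.18.
EOQ at £123.70 = 292.2 < 1000, so use break Q=1000: TC = 2,903×£123.70 + (2,903/1000.0)×382 + (1000.0/2)×0.21×£123.70 = £373,198.55.
Lowest total cost among the candidates is at Q = 290.7.

TC* ≈ £370,505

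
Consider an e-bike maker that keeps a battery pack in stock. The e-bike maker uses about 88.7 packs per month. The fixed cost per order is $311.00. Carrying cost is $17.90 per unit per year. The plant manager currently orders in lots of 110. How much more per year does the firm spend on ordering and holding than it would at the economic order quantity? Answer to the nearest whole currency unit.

Extra cost ≈ $551 per year

Annual demand D = 88.7 × 12 = 1,064.4.
EOQ = √(2DS/H) = √(2 × 1,064.4 × 311 / 17.9) ≈ 192.32.
Cost at Q* = (D/Q*)S + (Q*/2)H = √(2DSH) ≈ $3,442.50.
Cost at Q = 110: (1,064.4/110)×311 + (110/2)×17.9 = $3,009.35 + $984.50 = $3,993.85.
Excess = $3,993.85 − $3,442.50 = $551.35.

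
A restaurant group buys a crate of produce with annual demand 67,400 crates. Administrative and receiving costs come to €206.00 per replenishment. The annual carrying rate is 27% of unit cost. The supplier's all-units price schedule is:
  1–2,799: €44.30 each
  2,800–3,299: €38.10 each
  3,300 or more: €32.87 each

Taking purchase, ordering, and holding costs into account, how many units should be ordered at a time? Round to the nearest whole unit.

Holding cost per unit per year at price C is H = 0.27·C.
Evaluate total cost at each tier's feasible EOQ or, if the EOQ is below the tier, at the tier's minimum quantity.
EOQ at €44.30 = 1523.7 (feasible in tier 1): TC = 67,400×€44.30 + (67,400/1523.7)×206 + (1523.7/2)×0.27×€44.30 = €3,004,044.78.
EOQ at €38.10 = 1643.0 < 2800, so use break Q=2800: TC = 67,400×€38.10 + (67,400/2800.0)×206 + (2800.0/2)×0.27×€38.10 = €2,587,300.51.
EOQ at €32.87 = 1768.9 < 3300, so use break Q=3300: TC = 67,400×€32.87 + (67,400/3300.0)×206 + (3300.0/2)×0.27×€32.87 = €2,234,288.98.
Lowest total cost is €2,234,288.98 at Q = 3300.0.

Q* ≈ 3,300 crates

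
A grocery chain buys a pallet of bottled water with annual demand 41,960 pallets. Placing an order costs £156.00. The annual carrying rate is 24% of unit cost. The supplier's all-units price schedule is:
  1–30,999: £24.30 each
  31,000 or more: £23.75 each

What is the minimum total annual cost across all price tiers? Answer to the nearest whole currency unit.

Holding cost per unit per year at price C is H = 0.24·C.
Candidates are each tier's EOQ (if it falls in that tier) and each price-break quantity.
EOQ at £24.30 = 1498.3 (feasible in tier 1): TC = 41,960×£24.30 + (41,960/1498.3)×156 + (1498.3/2)×0.24×£24.30 = £1,028,365.83.
EOQ at £23.75 = 1515.5 < 31000, so use break Q=31000: TC = 41,960×£23.75 + (41,960/31000.0)×156 + (31000.0/2)×0.24×£23.75 = £1,085,111.15.
Lowest total cost among the candidates is at Q = 1498.3.

TC* ≈ £1,028,366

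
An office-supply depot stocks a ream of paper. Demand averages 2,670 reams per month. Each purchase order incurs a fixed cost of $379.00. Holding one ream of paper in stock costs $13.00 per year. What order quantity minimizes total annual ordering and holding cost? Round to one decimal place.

Q* ≈ 1,366.8 reams

Annual demand D = 2,670 × 12 = 32,040.
EOQ = √(2DS / H) = √(2 × 32,040 × 379 / 13).
= √(24,286,320 / 13) = √1,868,178.4615 ≈ 1366.813.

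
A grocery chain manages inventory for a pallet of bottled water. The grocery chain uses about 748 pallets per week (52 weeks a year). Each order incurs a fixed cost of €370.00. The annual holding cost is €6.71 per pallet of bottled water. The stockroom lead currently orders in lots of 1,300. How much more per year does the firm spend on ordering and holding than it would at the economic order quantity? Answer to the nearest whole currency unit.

Annual demand D = 748 × 52 = 38,896.
EOQ = √(2DS/H) = √(2 × 38,896 × 370 / 6.71) ≈ 2071.13.
Cost at Q* = (D/Q*)S + (Q*/2)H = √(2DSH) ≈ €13,897.27.
Cost at Q = 1,300: (38,896/1,300)×370 + (1,300/2)×6.71 = €11,070.40 + €4,361.50 = €15,431.90.
Excess = €15,431.90 − €13,897.27 = €1,534.63.

Extra cost ≈ €1,535 per year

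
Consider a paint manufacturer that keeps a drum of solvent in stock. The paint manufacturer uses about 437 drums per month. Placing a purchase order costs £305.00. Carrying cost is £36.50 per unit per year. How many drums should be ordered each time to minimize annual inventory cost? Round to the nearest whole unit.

Annual demand D = 437 × 12 = 5,244.
EOQ = √(2DS / H) = √(2 × 5,244 × 305 / 36.5).
= √(3,198,840 / 36.5) = √87,639.4521 ≈ 296.040.

Q* ≈ 296 drums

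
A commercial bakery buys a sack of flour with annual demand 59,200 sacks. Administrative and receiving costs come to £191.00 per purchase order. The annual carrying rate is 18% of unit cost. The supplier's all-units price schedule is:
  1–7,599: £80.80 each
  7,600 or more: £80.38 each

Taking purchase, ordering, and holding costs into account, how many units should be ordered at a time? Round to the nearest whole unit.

Holding cost per unit per year at price C is H = 0.18·C.
For each price level, check whether its EOQ is feasible; otherwise the best quantity at that price is the breakpoint.
EOQ at £80.80 = 1247.0 (feasible in tier 1): TC = 59,200×£80.80 + (59,200/1247.0)×191 + (1247.0/2)×0.18×£80.80 = £4,801,495.71.
EOQ at £80.38 = 1250.2 < 7600, so use break Q=7600: TC = 59,200×£80.38 + (59,200/7600.0)×191 + (7600.0/2)×0.18×£80.38 = £4,814,963.71.
Lowest total cost is £4,801,495.71 at Q = 1247.0.

Q* ≈ 1,247 sacks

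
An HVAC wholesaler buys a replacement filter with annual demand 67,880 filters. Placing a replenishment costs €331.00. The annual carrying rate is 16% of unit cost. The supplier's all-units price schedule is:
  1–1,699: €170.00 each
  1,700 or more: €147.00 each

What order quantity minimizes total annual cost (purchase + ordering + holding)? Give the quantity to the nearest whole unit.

Q* ≈ 1,700 filters

Holding cost per unit per year at price C is H = 0.16·C.
For each price level, check whether its EOQ is feasible; otherwise the best quantity at that price is the breakpoint.
EOQ at €170.00 = 1285.3 (feasible in tier 1): TC = 67,880×€170.00 + (67,880/1285.3)×331 + (1285.3/2)×0.16×€170.00 = €11,574,561.04.
EOQ at €147.00 = 1382.2 < 1700, so use break Q=1700: TC = 67,880×€147.00 + (67,880/1700.0)×331 + (1700.0/2)×0.16×€147.00 = €10,011,568.64.
Lowest total cost is €10,011,568.64 at Q = 1700.0.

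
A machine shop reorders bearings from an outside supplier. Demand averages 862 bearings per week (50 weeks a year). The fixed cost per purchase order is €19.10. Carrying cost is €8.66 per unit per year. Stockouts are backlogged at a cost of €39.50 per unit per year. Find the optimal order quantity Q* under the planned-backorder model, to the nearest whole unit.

Q* ≈ 481 bearings

Annual demand D = 862 × 50 = 43,100.
With planned backorders, Q* = √(2DS/H) · √((H+B)/B).
√(2DS/H) = √(2 × 43,100 × 19.1 / 8.66) = 436.025.
√((H+B)/B) = √((8.66+39.5)/39.5) = 1.1042.
Q* ≈ 481.455.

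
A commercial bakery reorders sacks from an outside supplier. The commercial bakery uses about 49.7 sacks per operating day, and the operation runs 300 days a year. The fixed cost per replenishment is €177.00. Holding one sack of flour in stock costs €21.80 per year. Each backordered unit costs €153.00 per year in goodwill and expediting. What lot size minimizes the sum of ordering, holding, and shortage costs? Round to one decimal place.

Q* ≈ 525.9 sacks

Annual demand D = 49.7 × 300 = 14,910.
With planned backorders, Q* = √(2DS/H) · √((H+B)/B).
√(2DS/H) = √(2 × 14,910 × 177 / 21.8) = 492.053.
√((H+B)/B) = √((21.8+153)/153) = 1.0689.
Q* ≈ 525.941.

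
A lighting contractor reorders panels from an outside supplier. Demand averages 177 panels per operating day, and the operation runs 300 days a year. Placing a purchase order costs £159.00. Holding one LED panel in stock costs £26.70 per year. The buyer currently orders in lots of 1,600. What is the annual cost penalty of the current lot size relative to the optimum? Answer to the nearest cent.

Annual demand D = 177 × 300 = 53,100.
EOQ = √(2DS/H) = √(2 × 53,100 × 159 / 26.7) ≈ 795.25.
Cost at Q* = (D/Q*)S + (Q*/2)H = √(2DSH) ≈ £21,233.25.
Cost at Q = 1,600: (53,100/1,600)×159 + (1,600/2)×26.7 = £5,276.81 + £21,360.00 = £26,636.81.
Excess = £26,636.81 − £21,233.25 = £5,403.56.

Extra cost ≈ £5,403.56 per year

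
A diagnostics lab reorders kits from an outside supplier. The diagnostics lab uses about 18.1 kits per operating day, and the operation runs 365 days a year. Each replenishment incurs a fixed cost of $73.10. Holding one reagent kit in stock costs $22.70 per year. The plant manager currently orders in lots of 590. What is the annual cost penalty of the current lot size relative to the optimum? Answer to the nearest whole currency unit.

Extra cost ≈ $2,833 per year

Annual demand D = 18.1 × 365 = 6,606.5.
EOQ = √(2DS/H) = √(2 × 6,606.5 × 73.1 / 22.7) ≈ 206.27.
Cost at Q* = (D/Q*)S + (Q*/2)H = √(2DSH) ≈ $4,682.44.
Cost at Q = 590: (6,606.5/590)×73.1 + (590/2)×22.7 = $818.53 + $6,696.50 = $7,515.03.
Excess = $7,515.03 − $4,682.44 = $2,832.59.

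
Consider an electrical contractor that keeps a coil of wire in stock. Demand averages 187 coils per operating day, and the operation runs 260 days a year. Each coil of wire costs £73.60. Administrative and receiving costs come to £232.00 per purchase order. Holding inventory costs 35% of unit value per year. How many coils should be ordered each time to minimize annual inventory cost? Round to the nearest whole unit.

Annual demand D = 187 × 260 = 48,620.
Holding cost H = 0.35 × £73.60 = £25.7600 per unit per year.
EOQ = √(2DS / H) = √(2 × 48,620 × 232 / 25.76).
= √(22,559,680 / 25.76) = √875,763.9752 ≈ 935.823.

Q* ≈ 936 coils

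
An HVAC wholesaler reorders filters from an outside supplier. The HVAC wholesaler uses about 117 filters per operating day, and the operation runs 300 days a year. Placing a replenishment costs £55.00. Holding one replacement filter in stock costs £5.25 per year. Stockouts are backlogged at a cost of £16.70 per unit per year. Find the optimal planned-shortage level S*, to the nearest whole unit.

Annual demand D = 117 × 300 = 35,100.
With planned backorders, Q* = √(2DS/H) · √((H+B)/B).
√(2DS/H) = √(2 × 35,100 × 55 / 5.25) = 857.571.
√((H+B)/B) = √((5.25+16.7)/16.7) = 1.1465.
Q* ≈ 983.171.
S* = Q* · H/(H+B) = 983.171 × 5.25/21.95 ≈ 235.155.

S* ≈ 235 filters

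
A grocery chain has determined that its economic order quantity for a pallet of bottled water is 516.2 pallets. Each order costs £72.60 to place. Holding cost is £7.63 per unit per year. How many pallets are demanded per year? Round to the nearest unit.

D ≈ 14,002 pallets per year

Invert the EOQ relation Q*² = 2DS/H.
From Q* = √(2DS/H): D = Q*²H / (2S) = 516.2² × 7.63 / (2 × 72.6) = 14002.124.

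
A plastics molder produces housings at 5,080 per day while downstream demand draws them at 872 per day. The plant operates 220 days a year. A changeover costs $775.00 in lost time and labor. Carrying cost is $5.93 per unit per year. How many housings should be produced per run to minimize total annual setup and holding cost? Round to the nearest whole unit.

Q* ≈ 7,780 housings

Annual demand D = 872 × 220 = 191,840.
Production build-up factor (1 − d/p) = 1 − 872/5,080 = 0.8283.
Q* = √(2DS / (H(1 − d/p))) = √(2 × 191,840 × 775 / (5.93 × 0.8283)).
= √(297,352,000 / 4.9121) ≈ 7780.403.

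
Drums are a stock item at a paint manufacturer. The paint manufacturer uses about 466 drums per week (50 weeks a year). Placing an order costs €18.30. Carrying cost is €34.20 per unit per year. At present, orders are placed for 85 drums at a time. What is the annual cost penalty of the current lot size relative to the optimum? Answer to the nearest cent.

Annual demand D = 466 × 50 = 23,300.
EOQ = √(2DS/H) = √(2 × 23,300 × 18.3 / 34.2) ≈ 157.91.
Cost at Q* = (D/Q*)S + (Q*/2)H = √(2DSH) ≈ €5,400.47.
Cost at Q = 85: (23,300/85)×18.3 + (85/2)×34.2 = €5,016.35 + €1,453.50 = €6,469.85.
Excess = €6,469.85 − €5,400.47 = €1,069.38.

Extra cost ≈ €1,069.38 per year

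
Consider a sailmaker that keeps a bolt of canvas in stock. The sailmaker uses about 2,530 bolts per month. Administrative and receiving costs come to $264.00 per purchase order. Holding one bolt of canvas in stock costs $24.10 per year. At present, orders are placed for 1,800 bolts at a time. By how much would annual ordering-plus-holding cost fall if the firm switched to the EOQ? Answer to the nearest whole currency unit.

Annual demand D = 2,530 × 12 = 30,360.
EOQ = √(2DS/H) = √(2 × 30,360 × 264 / 24.1) ≈ 815.57.
Cost at Q* = (D/Q*)S + (Q*/2)H = √(2DSH) ≈ $19,655.15.
Cost at Q = 1,800: (30,360/1,800)×264 + (1,800/2)×24.1 = $4,452.80 + $21,690.00 = $26,142.80.
Excess = $26,142.80 − $19,655.15 = $6,487.65.

Extra cost ≈ $6,488 per year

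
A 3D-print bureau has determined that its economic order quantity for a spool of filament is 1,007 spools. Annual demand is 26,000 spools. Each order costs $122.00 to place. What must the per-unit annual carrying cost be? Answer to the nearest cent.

H ≈ $6.26

The basic EOQ model gives Q* = √(2DS/H); rearrange for the unknown.
From Q* = √(2DS/H): H = 2DS / Q*² = 2 × 26,000 × 122 / 1,007² = 6.2561.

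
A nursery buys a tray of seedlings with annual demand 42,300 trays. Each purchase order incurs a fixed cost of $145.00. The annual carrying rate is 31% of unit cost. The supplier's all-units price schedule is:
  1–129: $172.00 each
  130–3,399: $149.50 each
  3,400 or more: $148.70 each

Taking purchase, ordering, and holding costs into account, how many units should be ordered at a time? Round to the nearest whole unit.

Q* ≈ 514 trays

Holding cost per unit per year at price C is H = 0.31·C.
Evaluate total cost at each tier's feasible EOQ or, if the EOQ is below the tier, at the tier's minimum quantity.
Tier 1 ($172.00): EOQ = 479.6 exceeds tier's upper bound 129, so this tier is dominated.
EOQ at $149.50 = 514.5 (feasible in tier 2): TC = 42,300×$149.50 + (42,300/514.5)×145 + (514.5/2)×0.31×$149.50 = $6,347,693.53.
EOQ at $148.70 = 515.9 < 3400, so use break Q=3400: TC = 42,300×$148.70 + (42,300/3400.0)×145 + (3400.0/2)×0.31×$148.70 = $6,370,178.87.
Lowest total cost is $6,347,693.53 at Q = 514.5.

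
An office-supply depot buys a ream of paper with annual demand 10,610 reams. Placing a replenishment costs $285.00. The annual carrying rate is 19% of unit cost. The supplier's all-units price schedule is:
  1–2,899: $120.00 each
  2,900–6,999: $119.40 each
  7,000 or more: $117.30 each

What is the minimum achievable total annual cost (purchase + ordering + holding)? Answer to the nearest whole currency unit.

TC* ≈ $1,284,943

Holding cost per unit per year at price C is H = 0.19·C.
Evaluate total cost at each tier's feasible EOQ or, if the EOQ is below the tier, at the tier's minimum quantity.
EOQ at $120.00 = 515.0 (feasible in tier 1): TC = 10,610×$120.00 + (10,610/515.0)×285 + (515.0/2)×0.19×$120.00 = $1,284,942.55.
EOQ at $119.40 = 516.3 < 2900, so use break Q=2900: TC = 10,610×$119.40 + (10,610/2900.0)×285 + (2900.0/2)×0.19×$119.40 = $1,300,771.41.
EOQ at $117.30 = 520.9 < 7000, so use break Q=7000: TC = 10,610×$117.30 + (10,610/7000.0)×285 + (7000.0/2)×0.19×$117.30 = $1,322,989.48.
Lowest total cost among the candidates is at Q = 515.0.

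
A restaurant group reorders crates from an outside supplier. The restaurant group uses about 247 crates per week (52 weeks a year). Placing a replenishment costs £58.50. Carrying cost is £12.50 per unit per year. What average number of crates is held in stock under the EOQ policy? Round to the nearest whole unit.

Average inventory ≈ 173 crates

Annual demand D = 247 × 52 = 12,844.
EOQ = √(2DS/H) = √(2 × 12,844 × 58.5 / 12.5) ≈ 346.73.
Average inventory = Q*/2 ≈ 346.73 / 2 = 173.364.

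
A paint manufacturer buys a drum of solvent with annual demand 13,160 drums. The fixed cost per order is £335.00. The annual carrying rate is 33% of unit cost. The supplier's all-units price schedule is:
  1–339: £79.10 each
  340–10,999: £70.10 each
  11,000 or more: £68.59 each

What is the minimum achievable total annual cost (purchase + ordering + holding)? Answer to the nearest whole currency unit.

Holding cost per unit per year at price C is H = 0.33·C.
For each price level, check whether its EOQ is feasible; otherwise the best quantity at that price is the breakpoint.
Tier 1 (£79.10): EOQ = 581.2 exceeds tier's upper bound 339, so this tier is dominated.
EOQ at £70.10 = 617.4 (feasible in tier 2): TC = 13,160×£70.10 + (13,160/617.4)×335 + (617.4/2)×0.33×£70.10 = £936,797.75.
EOQ at £68.59 = 624.1 < 11000, so use break Q=11000: TC = 13,160×£68.59 + (13,160/11000.0)×335 + (11000.0/2)×0.33×£68.59 = £1,027,536.03.
Lowest total cost among the candidates is at Q = 617.4.

TC* ≈ £936,798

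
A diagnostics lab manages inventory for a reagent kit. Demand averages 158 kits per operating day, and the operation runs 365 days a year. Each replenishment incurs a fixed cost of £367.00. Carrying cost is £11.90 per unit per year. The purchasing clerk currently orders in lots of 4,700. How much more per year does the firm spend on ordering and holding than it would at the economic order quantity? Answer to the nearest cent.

Extra cost ≈ £10,024.36 per year

Annual demand D = 158 × 365 = 57,670.
EOQ = √(2DS/H) = √(2 × 57,670 × 367 / 11.9) ≈ 1886.03.
Cost at Q* = (D/Q*)S + (Q*/2)H = √(2DSH) ≈ £22,443.80.
Cost at Q = 4,700: (57,670/4,700)×367 + (4,700/2)×11.9 = £4,503.17 + £27,965.00 = £32,468.17.
Excess = £32,468.17 − £22,443.80 = £10,024.36.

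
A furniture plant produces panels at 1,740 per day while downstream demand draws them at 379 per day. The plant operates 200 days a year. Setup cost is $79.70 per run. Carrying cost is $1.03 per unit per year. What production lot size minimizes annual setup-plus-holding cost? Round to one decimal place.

Q* ≈ 3,872.6 panels

Annual demand D = 379 × 200 = 75,800.
Production build-up factor (1 − d/p) = 1 − 379/1,740 = 0.7822.
Q* = √(2DS / (H(1 − d/p))) = √(2 × 75,800 × 79.7 / (1.03 × 0.7822)).
= √(12,082,520 / 0.8056) ≈ 3872.627.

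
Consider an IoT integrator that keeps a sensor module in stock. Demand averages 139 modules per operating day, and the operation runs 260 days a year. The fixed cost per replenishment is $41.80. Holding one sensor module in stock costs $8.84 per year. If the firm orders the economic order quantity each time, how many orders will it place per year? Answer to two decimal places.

Annual demand D = 139 × 260 = 36,140.
Q* = √(2DS/H) = √(2 × 36,140 × 41.8 / 8.84) ≈ 584.62.
Orders per year = D / Q* = 36,140 / 584.62 ≈ 61.818.

N ≈ 61.82 orders per year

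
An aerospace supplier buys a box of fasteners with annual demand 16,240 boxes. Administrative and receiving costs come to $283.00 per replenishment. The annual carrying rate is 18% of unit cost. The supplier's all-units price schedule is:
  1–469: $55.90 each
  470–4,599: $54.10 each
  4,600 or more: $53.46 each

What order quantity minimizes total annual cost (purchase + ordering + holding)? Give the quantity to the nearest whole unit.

Holding cost per unit per year at price C is H = 0.18·C.
Candidates are each tier's EOQ (if it falls in that tier) and each price-break quantity.
Tier 1 ($55.90): EOQ = 955.8 exceeds tier's upper bound 469, so this tier is dominated.
EOQ at $54.10 = 971.6 (feasible in tier 2): TC = 16,240×$54.10 + (16,240/971.6)×283 + (971.6/2)×0.18×$54.10 = $888,044.98.
EOQ at $53.46 = 977.4 < 4600, so use break Q=4600: TC = 16,240×$53.46 + (16,240/4600.0)×283 + (4600.0/2)×0.18×$53.46 = $891,321.95.
Lowest total cost is $888,044.98 at Q = 971.6.

Q* ≈ 972 boxes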